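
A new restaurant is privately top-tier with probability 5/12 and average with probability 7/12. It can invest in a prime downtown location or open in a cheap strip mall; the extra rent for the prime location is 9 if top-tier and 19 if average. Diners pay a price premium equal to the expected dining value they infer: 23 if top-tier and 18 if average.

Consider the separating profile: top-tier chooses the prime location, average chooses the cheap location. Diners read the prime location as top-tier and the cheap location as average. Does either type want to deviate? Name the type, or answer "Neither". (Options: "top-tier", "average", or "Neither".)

top-tier

The prime location pays 23; the cheap location pays 18.
top-tier: assigned the prime location, nets 23 − 9 = 14; deviating to the cheap location nets 18.
average: assigned the cheap location, nets 18; deviating to the prime location nets 23 − 19 = 4.
The top-tier type gains 4 by deviating.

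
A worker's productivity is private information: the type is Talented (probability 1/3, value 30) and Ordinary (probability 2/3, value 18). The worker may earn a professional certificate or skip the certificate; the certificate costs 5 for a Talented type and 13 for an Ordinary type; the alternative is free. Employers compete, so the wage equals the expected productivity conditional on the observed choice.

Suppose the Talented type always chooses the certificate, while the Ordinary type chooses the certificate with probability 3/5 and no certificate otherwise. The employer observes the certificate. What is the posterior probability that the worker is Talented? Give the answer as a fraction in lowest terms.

5/11

P(the certificate) = (1/3)·1 + (2/3)·(3/5) = 11/15.
By Bayes' rule, P(Talented | the certificate) = (1/3) / (11/15) = 5/11.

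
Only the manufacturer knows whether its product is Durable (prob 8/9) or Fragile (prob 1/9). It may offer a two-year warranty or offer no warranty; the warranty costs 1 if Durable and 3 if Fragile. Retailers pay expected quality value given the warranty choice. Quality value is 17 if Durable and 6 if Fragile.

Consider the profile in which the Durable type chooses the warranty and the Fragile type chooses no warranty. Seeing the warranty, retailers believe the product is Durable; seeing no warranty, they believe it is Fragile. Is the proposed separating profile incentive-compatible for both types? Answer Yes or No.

Under these beliefs, the warranty earns price 17 and no warranty earns price 6.
Durable: the warranty nets 17 − 1 = 16; no warranty nets 6. Durable prefers the warranty.
Fragile: the warranty nets 17 − 3 = 14; no warranty nets 6. Fragile would deviate to the warranty.
Fragile has a profitable deviation, so the profile is not an equilibrium.

No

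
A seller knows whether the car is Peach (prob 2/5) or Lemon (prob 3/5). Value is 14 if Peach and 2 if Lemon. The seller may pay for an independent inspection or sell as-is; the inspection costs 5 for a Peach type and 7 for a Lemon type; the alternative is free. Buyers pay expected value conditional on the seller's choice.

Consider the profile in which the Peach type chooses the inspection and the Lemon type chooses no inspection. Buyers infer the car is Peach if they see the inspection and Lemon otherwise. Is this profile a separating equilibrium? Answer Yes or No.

No

Under these beliefs, the inspection earns price 14 and no inspection earns price 2.
Peach: the inspection nets 14 − 5 = 9; no inspection nets 2. Peach prefers the inspection.
Lemon: the inspection nets 14 − 7 = 7; no inspection nets 2. Lemon would deviate to the inspection.
Lemon has a profitable deviation, so the profile is not an equilibrium.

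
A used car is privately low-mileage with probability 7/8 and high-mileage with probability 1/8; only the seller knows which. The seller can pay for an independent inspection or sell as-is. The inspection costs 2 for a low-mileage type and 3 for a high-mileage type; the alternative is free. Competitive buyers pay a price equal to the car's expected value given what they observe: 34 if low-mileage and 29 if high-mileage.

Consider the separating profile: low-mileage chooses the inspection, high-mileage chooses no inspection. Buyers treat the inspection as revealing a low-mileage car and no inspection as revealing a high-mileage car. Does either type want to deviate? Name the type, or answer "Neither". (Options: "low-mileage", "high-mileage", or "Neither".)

The inspection pays 34; no inspection pays 29.
low-mileage: assigned the inspection, nets 34 − 2 = 32; deviating to no inspection nets 29.
high-mileage: assigned no inspection, nets 29; deviating to the inspection nets 34 − 3 = 31.
The high-mileage type gains 2 by deviating.

high-mileage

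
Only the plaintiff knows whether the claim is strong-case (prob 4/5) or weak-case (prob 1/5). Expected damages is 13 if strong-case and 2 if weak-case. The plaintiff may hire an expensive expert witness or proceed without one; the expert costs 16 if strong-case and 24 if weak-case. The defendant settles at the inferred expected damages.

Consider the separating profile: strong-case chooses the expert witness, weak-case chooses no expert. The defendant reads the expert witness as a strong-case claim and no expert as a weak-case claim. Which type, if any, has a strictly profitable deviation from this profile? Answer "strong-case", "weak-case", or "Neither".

The expert witness pays 13; no expert pays 2.
strong-case: assigned the expert witness, nets 13 − 16 = -3; deviating to no expert nets 2.
weak-case: assigned no expert, nets 2; deviating to the expert witness nets 13 − 24 = -11.
The strong-case type gains 5 by deviating.

strong-case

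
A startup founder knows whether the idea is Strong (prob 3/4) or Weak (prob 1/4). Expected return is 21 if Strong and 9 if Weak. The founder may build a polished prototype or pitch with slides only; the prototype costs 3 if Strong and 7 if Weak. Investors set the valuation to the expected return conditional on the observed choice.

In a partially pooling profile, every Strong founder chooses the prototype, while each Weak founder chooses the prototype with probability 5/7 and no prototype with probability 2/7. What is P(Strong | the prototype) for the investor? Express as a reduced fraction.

P(the prototype) = (3/4)·1 + (1/4)·(5/7) = 13/14.
By Bayes' rule, P(Strong | the prototype) = (3/4) / (13/14) = 21/26.

21/26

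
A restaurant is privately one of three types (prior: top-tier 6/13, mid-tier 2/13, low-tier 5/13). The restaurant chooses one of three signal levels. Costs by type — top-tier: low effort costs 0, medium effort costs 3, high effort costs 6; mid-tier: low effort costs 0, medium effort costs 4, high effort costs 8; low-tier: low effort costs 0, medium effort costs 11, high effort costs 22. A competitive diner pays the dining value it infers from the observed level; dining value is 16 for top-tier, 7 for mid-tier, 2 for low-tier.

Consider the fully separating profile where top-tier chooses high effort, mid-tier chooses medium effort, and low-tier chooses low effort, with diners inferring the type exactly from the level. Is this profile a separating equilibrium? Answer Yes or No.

Separating price premiums: high effort → 16, medium effort → 7, low effort → 2.
top-tier (assigned high effort): low effort: 2 − 0 = 2; medium effort: 7 − 3 = 4; high effort: 16 − 6 = 10. top-tier stays.
mid-tier (assigned medium effort): low effort: 2 − 0 = 2; medium effort: 7 − 4 = 3; high effort: 16 − 8 = 8. mid-tier prefers high effort.
low-tier (assigned low effort): low effort: 2 − 0 = 2; medium effort: 7 − 11 = -4; high effort: 16 − 22 = -6. low-tier stays.
At least one type deviates; the separating profile fails.

No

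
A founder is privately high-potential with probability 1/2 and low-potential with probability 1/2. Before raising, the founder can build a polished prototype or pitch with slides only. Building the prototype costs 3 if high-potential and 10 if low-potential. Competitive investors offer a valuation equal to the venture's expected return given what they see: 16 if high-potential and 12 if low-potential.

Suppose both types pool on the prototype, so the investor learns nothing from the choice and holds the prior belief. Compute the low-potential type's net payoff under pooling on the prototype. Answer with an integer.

4

Pooled valuation = 1/2·16 + 1/2·12 = 14.
low-potential pays cost 10 for the prototype, so net payoff = 14 − 10 = 4.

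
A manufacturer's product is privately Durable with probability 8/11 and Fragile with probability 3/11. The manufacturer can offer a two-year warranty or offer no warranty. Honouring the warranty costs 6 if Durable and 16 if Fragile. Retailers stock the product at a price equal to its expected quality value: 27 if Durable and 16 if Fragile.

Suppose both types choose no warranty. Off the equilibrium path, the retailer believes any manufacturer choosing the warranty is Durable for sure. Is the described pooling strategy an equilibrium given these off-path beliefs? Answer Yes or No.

On path, the retailer holds the prior and pays 8/11·27 + 3/11·16 = 24. Off path (the warranty), believing Durable, it pays 27.
Durable: no warranty nets 24; the warranty nets 27 − 6 = 21. Durable stays.
Fragile: no warranty nets 24; the warranty nets 27 − 16 = 11. Fragile stays.
No type deviates, so pooling is sustained.

Yes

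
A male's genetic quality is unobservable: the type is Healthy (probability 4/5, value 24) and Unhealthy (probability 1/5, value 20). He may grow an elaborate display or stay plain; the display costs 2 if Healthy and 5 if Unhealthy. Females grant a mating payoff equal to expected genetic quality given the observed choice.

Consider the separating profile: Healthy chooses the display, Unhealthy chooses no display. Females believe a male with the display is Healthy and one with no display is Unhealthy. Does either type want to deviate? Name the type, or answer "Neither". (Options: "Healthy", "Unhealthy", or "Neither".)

The display pays 24; no display pays 20.
Healthy: assigned the display, nets 24 − 2 = 22; deviating to no display nets 20.
Unhealthy: assigned no display, nets 20; deviating to the display nets 24 − 5 = 19.
Both types strictly prefer their assigned action; no profitable deviation.

Neither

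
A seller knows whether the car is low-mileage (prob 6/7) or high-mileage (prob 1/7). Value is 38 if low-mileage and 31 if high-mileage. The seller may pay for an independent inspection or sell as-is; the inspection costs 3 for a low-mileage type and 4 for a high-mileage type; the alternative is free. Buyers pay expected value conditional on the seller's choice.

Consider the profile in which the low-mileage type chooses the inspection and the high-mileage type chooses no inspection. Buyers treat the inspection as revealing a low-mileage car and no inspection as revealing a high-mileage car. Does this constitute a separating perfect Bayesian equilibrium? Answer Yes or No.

No

Under these beliefs, the inspection earns price 38 and no inspection earns price 31.
low-mileage: the inspection nets 38 − 3 = 35; no inspection nets 31. low-mileage prefers the inspection.
high-mileage: the inspection nets 38 − 4 = 34; no inspection nets 31. high-mileage would deviate to the inspection.
high-mileage has a profitable deviation, so the profile is not an equilibrium.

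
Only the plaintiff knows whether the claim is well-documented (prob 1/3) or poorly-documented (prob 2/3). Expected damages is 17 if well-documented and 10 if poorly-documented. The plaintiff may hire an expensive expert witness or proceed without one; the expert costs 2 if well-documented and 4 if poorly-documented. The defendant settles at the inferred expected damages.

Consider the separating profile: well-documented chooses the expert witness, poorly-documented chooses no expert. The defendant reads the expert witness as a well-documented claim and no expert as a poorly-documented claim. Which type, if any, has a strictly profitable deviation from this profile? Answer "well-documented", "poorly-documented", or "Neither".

poorly-documented

The expert witness pays 17; no expert pays 10.
well-documented: assigned the expert witness, nets 17 − 2 = 15; deviating to no expert nets 10.
poorly-documented: assigned no expert, nets 10; deviating to the expert witness nets 17 − 4 = 13.
The poorly-documented type gains 3 by deviating.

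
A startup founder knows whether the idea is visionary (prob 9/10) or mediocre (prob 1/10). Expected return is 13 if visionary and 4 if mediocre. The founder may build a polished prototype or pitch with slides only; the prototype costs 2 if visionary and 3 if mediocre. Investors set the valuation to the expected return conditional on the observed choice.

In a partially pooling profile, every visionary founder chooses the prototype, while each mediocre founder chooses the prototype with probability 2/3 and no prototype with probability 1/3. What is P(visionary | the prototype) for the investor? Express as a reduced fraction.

P(the prototype) = (9/10)·1 + (1/10)·(2/3) = 29/30.
By Bayes' rule, P(visionary | the prototype) = (9/10) / (29/30) = 27/29.

27/29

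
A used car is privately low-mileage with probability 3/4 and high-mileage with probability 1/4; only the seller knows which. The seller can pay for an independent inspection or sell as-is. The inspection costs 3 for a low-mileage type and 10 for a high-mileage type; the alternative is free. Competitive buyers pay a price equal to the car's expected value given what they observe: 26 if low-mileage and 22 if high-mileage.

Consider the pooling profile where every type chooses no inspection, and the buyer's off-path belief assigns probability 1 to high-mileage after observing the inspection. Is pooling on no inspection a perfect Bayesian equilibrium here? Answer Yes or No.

On path, the buyer holds the prior and pays 3/4·26 + 1/4·22 = 25. Off path (the inspection), believing high-mileage, it pays 22.
low-mileage: no inspection nets 25; the inspection nets 22 − 3 = 19. low-mileage stays.
high-mileage: no inspection nets 25; the inspection nets 22 − 10 = 12. high-mileage stays.
No type deviates, so pooling is sustained.

Yes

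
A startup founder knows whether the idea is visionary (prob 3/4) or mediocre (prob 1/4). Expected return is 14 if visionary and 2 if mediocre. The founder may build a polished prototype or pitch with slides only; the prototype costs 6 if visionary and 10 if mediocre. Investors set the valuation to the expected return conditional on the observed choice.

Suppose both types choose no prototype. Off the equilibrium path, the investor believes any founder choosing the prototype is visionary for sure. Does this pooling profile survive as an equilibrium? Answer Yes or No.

On path, the investor holds the prior and pays 3/4·14 + 1/4·2 = 11. Off path (the prototype), believing visionary, it pays 14.
visionary: no prototype nets 11; the prototype nets 14 − 6 = 8. visionary stays.
mediocre: no prototype nets 11; the prototype nets 14 − 10 = 4. mediocre stays.
No type deviates, so pooling is sustained.

Yes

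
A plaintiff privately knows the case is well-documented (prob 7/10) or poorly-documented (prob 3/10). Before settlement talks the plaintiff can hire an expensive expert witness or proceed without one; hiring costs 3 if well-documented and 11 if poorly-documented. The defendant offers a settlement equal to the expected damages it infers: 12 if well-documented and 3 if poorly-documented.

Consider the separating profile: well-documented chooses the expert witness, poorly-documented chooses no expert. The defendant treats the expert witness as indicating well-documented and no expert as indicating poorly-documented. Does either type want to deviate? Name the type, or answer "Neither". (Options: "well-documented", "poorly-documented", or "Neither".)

Neither

The expert witness pays 12; no expert pays 3.
well-documented: assigned the expert witness, nets 12 − 3 = 9; deviating to no expert nets 3.
poorly-documented: assigned no expert, nets 3; deviating to the expert witness nets 12 − 11 = 1.
Both types strictly prefer their assigned action; no profitable deviation.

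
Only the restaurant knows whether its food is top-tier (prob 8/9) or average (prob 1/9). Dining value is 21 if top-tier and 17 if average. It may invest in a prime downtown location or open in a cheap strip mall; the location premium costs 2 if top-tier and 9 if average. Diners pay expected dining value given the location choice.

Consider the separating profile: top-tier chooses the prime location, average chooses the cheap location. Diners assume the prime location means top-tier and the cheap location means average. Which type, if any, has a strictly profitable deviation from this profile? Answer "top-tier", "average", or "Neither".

The prime location pays 21; the cheap location pays 17.
top-tier: assigned the prime location, nets 21 − 2 = 19; deviating to the cheap location nets 17.
average: assigned the cheap location, nets 17; deviating to the prime location nets 21 − 9 = 12.
Both types strictly prefer their assigned action; no profitable deviation.

Neither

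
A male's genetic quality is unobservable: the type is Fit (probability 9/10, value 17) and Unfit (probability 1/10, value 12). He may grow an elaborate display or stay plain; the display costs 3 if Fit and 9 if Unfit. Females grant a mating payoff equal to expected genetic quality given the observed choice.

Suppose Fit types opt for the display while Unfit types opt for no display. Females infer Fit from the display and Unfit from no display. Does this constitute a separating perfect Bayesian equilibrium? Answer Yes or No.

Under these beliefs, the display earns mating payoff 17 and no display earns mating payoff 12.
Fit: the display nets 17 − 3 = 14; no display nets 12. Fit prefers the display.
Unfit: the display nets 17 − 9 = 8; no display nets 12. Unfit prefers no display.
Neither type deviates, so the separating profile is an equilibrium.

Yes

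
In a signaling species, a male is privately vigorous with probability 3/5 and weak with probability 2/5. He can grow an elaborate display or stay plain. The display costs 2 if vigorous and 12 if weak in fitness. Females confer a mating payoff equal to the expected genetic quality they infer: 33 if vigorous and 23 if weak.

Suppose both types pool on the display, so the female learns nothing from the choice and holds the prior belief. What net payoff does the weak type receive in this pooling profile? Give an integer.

Pooled mating payoff = 3/5·33 + 2/5·23 = 29.
weak pays cost 12 for the display, so net payoff = 29 − 12 = 17.

17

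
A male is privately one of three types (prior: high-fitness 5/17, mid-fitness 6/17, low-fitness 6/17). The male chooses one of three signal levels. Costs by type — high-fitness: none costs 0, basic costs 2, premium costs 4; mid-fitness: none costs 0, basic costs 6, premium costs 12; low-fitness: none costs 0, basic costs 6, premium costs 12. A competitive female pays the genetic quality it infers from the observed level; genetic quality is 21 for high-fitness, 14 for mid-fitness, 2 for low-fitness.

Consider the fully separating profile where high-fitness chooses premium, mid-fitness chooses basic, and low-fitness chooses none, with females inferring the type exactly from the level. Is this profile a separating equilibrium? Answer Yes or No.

No

Separating mating payoffs: premium → 21, basic → 14, none → 2.
high-fitness (assigned premium): none: 2 − 0 = 2; basic: 14 − 2 = 12; premium: 21 − 4 = 17. high-fitness stays.
mid-fitness (assigned basic): none: 2 − 0 = 2; basic: 14 − 6 = 8; premium: 21 − 12 = 9. mid-fitness prefers premium.
low-fitness (assigned none): none: 2 − 0 = 2; basic: 14 − 6 = 8; premium: 21 − 12 = 9. low-fitness prefers premium.
At least one type deviates; the separating profile fails.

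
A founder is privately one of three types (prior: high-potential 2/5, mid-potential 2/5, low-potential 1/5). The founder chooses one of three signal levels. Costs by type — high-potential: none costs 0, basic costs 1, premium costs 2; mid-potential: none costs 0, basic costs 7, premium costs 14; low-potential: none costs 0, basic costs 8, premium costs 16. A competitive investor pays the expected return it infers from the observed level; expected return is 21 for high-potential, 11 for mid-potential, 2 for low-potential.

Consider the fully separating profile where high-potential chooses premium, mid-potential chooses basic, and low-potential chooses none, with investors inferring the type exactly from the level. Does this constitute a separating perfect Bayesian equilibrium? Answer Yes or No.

Separating valuations: premium → 21, basic → 11, none → 2.
high-potential (assigned premium): none: 2 − 0 = 2; basic: 11 − 1 = 10; premium: 21 − 2 = 19. high-potential stays.
mid-potential (assigned basic): none: 2 − 0 = 2; basic: 11 − 7 = 4; premium: 21 − 14 = 7. mid-potential prefers premium.
low-potential (assigned none): none: 2 − 0 = 2; basic: 11 − 8 = 3; premium: 21 − 16 = 5. low-potential prefers premium.
At least one type deviates; the separating profile fails.

No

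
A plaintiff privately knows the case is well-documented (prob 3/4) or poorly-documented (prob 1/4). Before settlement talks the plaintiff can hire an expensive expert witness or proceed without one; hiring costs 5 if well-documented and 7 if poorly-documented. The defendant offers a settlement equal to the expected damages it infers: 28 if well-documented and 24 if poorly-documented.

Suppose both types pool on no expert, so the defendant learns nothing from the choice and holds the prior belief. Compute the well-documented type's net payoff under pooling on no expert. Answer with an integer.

27

Pooled settlement = 3/4·28 + 1/4·24 = 27.
well-documented pays no cost for no expert, so net payoff = 27.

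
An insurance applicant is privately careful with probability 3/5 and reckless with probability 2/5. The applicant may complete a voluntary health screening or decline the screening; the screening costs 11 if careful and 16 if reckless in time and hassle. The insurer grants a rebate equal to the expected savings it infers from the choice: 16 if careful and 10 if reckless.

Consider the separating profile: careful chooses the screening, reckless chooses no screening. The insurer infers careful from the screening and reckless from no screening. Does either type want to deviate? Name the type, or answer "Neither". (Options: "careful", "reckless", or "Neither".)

careful

The screening pays 16; no screening pays 10.
careful: assigned the screening, nets 16 − 11 = 5; deviating to no screening nets 10.
reckless: assigned no screening, nets 10; deviating to the screening nets 16 − 16 = 0.
The careful type gains 5 by deviating.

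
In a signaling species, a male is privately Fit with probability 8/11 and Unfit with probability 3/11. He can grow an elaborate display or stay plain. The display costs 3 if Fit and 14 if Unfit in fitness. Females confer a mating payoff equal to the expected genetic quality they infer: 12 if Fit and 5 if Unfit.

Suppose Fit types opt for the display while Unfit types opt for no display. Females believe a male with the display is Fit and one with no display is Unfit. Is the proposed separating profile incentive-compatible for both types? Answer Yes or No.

Under these beliefs, the display earns mating payoff 12 and no display earns mating payoff 5.
Fit: the display nets 12 − 3 = 9; no display nets 5. Fit prefers the display.
Unfit: the display nets 12 − 14 = -2; no display nets 5. Unfit prefers no display.
Neither type deviates, so the separating profile is an equilibrium.

Yes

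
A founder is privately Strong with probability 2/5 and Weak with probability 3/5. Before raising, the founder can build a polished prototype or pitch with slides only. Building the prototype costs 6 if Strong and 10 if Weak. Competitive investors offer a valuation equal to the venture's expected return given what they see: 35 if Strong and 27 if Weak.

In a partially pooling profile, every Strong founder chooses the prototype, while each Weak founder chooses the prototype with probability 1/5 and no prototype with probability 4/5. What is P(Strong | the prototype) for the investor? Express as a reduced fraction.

10/13

P(the prototype) = (2/5)·1 + (3/5)·(1/5) = 13/25.
By Bayes' rule, P(Strong | the prototype) = (2/5) / (13/25) = 10/13.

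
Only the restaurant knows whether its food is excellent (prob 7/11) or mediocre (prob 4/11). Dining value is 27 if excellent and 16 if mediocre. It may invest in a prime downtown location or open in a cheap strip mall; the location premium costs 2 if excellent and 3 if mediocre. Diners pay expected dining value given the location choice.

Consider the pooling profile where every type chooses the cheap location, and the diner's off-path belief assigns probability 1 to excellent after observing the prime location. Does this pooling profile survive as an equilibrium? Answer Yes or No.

On path, the diner holds the prior and pays 7/11·27 + 4/11·16 = 23. Off path (the prime location), believing excellent, it pays 27.
excellent: the cheap location nets 23; the prime location nets 27 − 2 = 25. excellent would deviate.
mediocre: the cheap location nets 23; the prime location nets 27 − 3 = 24. mediocre would deviate.
A type deviates, so pooling fails.

No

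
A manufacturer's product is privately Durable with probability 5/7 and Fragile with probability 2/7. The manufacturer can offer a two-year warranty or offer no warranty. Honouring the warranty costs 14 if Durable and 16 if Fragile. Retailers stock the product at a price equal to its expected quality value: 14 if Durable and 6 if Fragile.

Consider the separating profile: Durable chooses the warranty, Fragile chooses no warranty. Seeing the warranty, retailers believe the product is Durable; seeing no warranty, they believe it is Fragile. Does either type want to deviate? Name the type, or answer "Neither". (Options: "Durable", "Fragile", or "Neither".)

The warranty pays 14; no warranty pays 6.
Durable: assigned the warranty, nets 14 − 14 = 0; deviating to no warranty nets 6.
Fragile: assigned no warranty, nets 6; deviating to the warranty nets 14 − 16 = -2.
The Durable type gains 6 by deviating.

Durable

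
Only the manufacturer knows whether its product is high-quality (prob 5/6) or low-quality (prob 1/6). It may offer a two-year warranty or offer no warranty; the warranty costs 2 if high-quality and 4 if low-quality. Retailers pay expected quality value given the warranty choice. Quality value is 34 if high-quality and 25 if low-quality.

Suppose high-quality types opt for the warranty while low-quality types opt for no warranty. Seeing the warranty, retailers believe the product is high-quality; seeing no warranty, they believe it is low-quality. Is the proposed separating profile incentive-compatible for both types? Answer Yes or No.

Under these beliefs, the warranty earns price 34 and no warranty earns price 25.
high-quality: the warranty nets 34 − 2 = 32; no warranty nets 25. high-quality prefers the warranty.
low-quality: the warranty nets 34 − 4 = 30; no warranty nets 25. low-quality would deviate to the warranty.
low-quality has a profitable deviation, so the profile is not an equilibrium.

No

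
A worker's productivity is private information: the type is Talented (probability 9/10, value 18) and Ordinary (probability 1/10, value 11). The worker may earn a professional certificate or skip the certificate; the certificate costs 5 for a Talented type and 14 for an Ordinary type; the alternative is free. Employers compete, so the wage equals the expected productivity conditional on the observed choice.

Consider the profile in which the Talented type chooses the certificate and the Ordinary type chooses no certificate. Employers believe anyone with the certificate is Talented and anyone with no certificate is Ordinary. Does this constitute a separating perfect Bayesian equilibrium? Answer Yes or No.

Under these beliefs, the certificate earns wage 18 and no certificate earns wage 11.
Talented: the certificate nets 18 − 5 = 13; no certificate nets 11. Talented prefers the certificate.
Ordinary: the certificate nets 18 − 14 = 4; no certificate nets 11. Ordinary prefers no certificate.
Neither type deviates, so the separating profile is an equilibrium.

Yes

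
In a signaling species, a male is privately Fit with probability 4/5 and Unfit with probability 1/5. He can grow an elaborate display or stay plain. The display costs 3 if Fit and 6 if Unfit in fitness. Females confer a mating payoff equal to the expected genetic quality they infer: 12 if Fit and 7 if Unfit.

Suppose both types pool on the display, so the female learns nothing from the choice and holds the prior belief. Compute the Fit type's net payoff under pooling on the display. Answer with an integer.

Pooled mating payoff = 4/5·12 + 1/5·7 = 11.
Fit pays cost 3 for the display, so net payoff = 11 − 3 = 8.

8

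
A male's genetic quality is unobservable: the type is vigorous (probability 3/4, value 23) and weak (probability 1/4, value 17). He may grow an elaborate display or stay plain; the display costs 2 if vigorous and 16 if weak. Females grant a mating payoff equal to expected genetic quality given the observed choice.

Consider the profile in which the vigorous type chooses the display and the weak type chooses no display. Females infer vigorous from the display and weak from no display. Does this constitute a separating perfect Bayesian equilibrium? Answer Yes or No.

Yes

Under these beliefs, the display earns mating payoff 23 and no display earns mating payoff 17.
vigorous: the display nets 23 − 2 = 21; no display nets 17. vigorous prefers the display.
weak: the display nets 23 − 16 = 7; no display nets 17. weak prefers no display.
Neither type deviates, so the separating profile is an equilibrium.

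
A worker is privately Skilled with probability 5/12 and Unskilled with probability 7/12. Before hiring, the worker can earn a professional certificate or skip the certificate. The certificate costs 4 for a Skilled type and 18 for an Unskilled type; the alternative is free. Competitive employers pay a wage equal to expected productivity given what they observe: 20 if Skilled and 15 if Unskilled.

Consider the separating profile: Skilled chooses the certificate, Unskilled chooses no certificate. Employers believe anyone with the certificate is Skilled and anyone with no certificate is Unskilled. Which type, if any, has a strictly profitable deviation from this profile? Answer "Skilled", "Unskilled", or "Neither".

The certificate pays 20; no certificate pays 15.
Skilled: assigned the certificate, nets 20 − 4 = 16; deviating to no certificate nets 15.
Unskilled: assigned no certificate, nets 15; deviating to the certificate nets 20 − 18 = 2.
Both types strictly prefer their assigned action; no profitable deviation.

Neither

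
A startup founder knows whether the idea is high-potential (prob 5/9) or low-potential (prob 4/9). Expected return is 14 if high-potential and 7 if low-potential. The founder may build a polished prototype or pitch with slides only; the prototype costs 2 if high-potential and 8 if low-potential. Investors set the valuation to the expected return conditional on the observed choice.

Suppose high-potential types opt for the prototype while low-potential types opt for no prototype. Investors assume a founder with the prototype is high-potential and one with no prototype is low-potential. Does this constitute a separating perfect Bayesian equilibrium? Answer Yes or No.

Under these beliefs, the prototype earns valuation 14 and no prototype earns valuation 7.
high-potential: the prototype nets 14 − 2 = 12; no prototype nets 7. high-potential prefers the prototype.
low-potential: the prototype nets 14 − 8 = 6; no prototype nets 7. low-potential prefers no prototype.
Neither type deviates, so the separating profile is an equilibrium.

Yes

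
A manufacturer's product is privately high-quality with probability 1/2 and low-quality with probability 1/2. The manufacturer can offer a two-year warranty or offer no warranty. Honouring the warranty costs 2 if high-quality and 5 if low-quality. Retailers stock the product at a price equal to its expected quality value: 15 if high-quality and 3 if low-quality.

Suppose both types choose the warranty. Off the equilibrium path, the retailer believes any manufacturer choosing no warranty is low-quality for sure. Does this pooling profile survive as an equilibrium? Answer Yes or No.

On path, the retailer holds the prior and pays 1/2·15 + 1/2·3 = 9. Off path (no warranty), believing low-quality, it pays 3.
high-quality: the warranty nets 9 − 2 = 7; no warranty nets 3. high-quality stays.
low-quality: the warranty nets 9 − 5 = 4; no warranty nets 3. low-quality stays.
No type deviates, so pooling is sustained.

Yes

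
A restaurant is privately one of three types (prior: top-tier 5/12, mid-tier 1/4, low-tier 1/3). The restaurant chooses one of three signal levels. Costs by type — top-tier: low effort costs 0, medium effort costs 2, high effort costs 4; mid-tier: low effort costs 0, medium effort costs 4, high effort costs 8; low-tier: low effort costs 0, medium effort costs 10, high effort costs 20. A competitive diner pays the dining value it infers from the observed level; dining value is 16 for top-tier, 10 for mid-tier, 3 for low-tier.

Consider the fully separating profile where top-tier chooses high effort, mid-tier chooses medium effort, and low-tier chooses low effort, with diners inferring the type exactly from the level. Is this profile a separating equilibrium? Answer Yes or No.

No

Separating price premiums: high effort → 16, medium effort → 10, low effort → 3.
top-tier (assigned high effort): low effort: 3 − 0 = 3; medium effort: 10 − 2 = 8; high effort: 16 − 4 = 12. top-tier stays.
mid-tier (assigned medium effort): low effort: 3 − 0 = 3; medium effort: 10 − 4 = 6; high effort: 16 − 8 = 8. mid-tier prefers high effort.
low-tier (assigned low effort): low effort: 3 − 0 = 3; medium effort: 10 − 10 = 0; high effort: 16 − 20 = -4. low-tier stays.
At least one type deviates; the separating profile fails.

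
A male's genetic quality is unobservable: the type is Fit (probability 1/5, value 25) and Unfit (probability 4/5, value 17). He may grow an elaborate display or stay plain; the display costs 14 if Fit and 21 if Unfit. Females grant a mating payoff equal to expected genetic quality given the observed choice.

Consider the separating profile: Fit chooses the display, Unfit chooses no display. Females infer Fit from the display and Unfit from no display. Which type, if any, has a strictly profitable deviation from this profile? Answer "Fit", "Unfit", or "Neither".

Fit

The display pays 25; no display pays 17.
Fit: assigned the display, nets 25 − 14 = 11; deviating to no display nets 17.
Unfit: assigned no display, nets 17; deviating to the display nets 25 − 21 = 4.
The Fit type gains 6 by deviating.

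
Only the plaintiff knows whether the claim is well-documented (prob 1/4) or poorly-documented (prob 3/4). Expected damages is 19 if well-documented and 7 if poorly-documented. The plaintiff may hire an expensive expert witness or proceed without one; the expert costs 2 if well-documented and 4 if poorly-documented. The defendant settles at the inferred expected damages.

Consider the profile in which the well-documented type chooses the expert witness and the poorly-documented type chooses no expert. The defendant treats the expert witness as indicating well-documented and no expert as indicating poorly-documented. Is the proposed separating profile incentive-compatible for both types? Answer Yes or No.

Under these beliefs, the expert witness earns settlement 19 and no expert earns settlement 7.
well-documented: the expert witness nets 19 − 2 = 17; no expert nets 7. well-documented prefers the expert witness.
poorly-documented: the expert witness nets 19 − 4 = 15; no expert nets 7. poorly-documented would deviate to the expert witness.
poorly-documented has a profitable deviation, so the profile is not an equilibrium.

No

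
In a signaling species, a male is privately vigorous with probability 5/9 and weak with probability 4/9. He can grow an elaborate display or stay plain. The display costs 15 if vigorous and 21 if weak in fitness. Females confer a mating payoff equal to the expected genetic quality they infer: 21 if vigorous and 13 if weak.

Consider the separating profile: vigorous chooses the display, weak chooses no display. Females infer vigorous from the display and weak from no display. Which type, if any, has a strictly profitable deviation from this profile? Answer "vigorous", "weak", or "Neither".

The display pays 21; no display pays 13.
vigorous: assigned the display, nets 21 − 15 = 6; deviating to no display nets 13.
weak: assigned no display, nets 13; deviating to the display nets 21 − 21 = 0.
The vigorous type gains 7 by deviating.

vigorous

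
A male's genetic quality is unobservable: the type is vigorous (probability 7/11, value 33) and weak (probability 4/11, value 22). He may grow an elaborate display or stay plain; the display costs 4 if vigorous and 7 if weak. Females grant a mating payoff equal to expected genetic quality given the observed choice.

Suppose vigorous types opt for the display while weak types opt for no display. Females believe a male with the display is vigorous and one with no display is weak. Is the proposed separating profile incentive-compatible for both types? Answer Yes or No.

No

Under these beliefs, the display earns mating payoff 33 and no display earns mating payoff 22.
vigorous: the display nets 33 − 4 = 29; no display nets 22. vigorous prefers the display.
weak: the display nets 33 − 7 = 26; no display nets 22. weak would deviate to the display.
weak has a profitable deviation, so the profile is not an equilibrium.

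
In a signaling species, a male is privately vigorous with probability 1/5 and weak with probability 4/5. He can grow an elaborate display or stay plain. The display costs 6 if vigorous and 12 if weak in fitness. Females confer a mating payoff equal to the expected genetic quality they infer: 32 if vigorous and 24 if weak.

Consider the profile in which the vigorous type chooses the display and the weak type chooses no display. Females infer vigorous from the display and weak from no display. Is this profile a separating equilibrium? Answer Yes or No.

Yes

Under these beliefs, the display earns mating payoff 32 and no display earns mating payoff 24.
vigorous: the display nets 32 − 6 = 26; no display nets 24. vigorous prefers the display.
weak: the display nets 32 − 12 = 20; no display nets 24. weak prefers no display.
Neither type deviates, so the separating profile is an equilibrium.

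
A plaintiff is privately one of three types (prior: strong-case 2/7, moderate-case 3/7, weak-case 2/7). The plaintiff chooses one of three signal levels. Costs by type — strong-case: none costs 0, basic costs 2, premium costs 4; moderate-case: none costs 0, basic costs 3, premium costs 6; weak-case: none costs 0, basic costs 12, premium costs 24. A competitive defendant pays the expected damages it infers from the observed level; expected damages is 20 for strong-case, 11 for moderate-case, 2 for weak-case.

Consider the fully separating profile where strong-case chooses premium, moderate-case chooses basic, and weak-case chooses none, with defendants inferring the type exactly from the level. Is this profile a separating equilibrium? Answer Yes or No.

No

Separating settlements: premium → 20, basic → 11, none → 2.
strong-case (assigned premium): none: 2 − 0 = 2; basic: 11 − 2 = 9; premium: 20 − 4 = 16. strong-case stays.
moderate-case (assigned basic): none: 2 − 0 = 2; basic: 11 − 3 = 8; premium: 20 − 6 = 14. moderate-case prefers premium.
weak-case (assigned none): none: 2 − 0 = 2; basic: 11 − 12 = -1; premium: 20 − 24 = -4. weak-case stays.
At least one type deviates; the separating profile fails.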